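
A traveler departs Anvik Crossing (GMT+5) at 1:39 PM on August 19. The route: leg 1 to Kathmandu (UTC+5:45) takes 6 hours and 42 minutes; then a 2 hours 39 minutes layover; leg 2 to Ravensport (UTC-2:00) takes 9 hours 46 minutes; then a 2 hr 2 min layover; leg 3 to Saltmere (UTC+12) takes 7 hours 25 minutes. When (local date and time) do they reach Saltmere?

Convert departure to UTC: 1:39 PM − 5:00 = 8:39 AM UTC on Aug 19.
Add 6 hours and 42 minutes leg 1 → 3:21 PM UTC.
Add 2 hours and 39 minutes layover in Kathmandu → 6:00 PM UTC.
Add 9 hours 46 minutes leg 2 → 3:46 AM UTC (Aug 20).
Add 2 hours and 2 minutes layover in Ravensport → 5:48 AM UTC.
Add 7 hours and 25 minutes leg 3 → 1:13 PM UTC.
Saltmere is UTC+12:00, so local arrival = 1:13 PM + 12:00 = 1:13 AM on Aug 21.

1:13 AM on August 21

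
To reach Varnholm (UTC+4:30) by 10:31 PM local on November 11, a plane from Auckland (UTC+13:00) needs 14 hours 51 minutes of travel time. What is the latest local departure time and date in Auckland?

Target arrival in UTC: 10:31 PM − 4:30 = 6:01 PM on Nov 11.
Subtract 14 hours 51 minutes → departure 3:10 AM UTC on Nov 11.
Auckland is UTC+13:00: 3:10 AM + 13:00 = 4:10 PM on Nov 11.

4:10 PM on November 11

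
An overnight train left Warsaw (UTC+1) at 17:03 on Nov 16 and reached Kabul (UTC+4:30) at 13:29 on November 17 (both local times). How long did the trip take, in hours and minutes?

16 hours 56 minutes

Departure in UTC: 17:03 − 1:00 = 16:03 on Nov 16.
Arrival in UTC: 13:29 − 4:30 = 08:59 on Nov 17.
Elapsed = 08:59 − 16:03 (+1 day) = 16 hours 56 minutes.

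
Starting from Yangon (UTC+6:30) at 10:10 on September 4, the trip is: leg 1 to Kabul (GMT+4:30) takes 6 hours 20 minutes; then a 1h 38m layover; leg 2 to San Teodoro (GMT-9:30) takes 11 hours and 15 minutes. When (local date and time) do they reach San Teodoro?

Convert departure to UTC: 10:10 − 6:30 = 03:40 UTC on Sep 4.
Add 6 hours 20 minutes leg 1 → 10:00 UTC.
Add 1 hour and 38 minutes layover in Kabul → 11:38 UTC.
Add 11 hours and 15 minutes leg 2 → 22:53 UTC.
San Teodoro is UTC−9:30, so local arrival = 22:53 − 9:30 = 13:23 on Sep 4.

13:23 on September 4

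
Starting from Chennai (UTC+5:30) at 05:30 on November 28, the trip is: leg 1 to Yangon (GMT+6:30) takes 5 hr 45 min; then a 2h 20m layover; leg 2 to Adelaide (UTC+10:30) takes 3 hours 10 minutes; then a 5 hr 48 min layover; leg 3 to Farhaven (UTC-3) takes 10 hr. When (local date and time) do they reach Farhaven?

Convert departure to UTC: 05:30 − 5:30 = 00:00 UTC on Nov 28.
Add 5 hours and 45 minutes leg 1 → 05:45 UTC.
Add 2 hours and 20 minutes layover in Yangon → 08:05 UTC.
Add 3 hours 10 minutes leg 2 → 11:15 UTC.
Add 5 hours and 48 minutes layover in Adelaide → 17:03 UTC.
Add 10 hours leg 3 → 03:03 UTC (Nov 29).
Farhaven is UTC−3:00, so local arrival = 03:03 − 3:00 = 00:03 on Nov 29.

00:03 on November 29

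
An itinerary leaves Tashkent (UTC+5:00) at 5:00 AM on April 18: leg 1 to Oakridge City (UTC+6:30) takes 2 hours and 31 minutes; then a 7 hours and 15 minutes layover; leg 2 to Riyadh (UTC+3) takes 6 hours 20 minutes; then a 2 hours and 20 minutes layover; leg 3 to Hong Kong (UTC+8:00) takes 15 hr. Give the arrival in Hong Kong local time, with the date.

Convert departure to UTC: 5:00 AM − 5:00 = 12:00 AM UTC on Apr 18.
Add 2 hours 31 minutes leg 1 → 2:31 AM UTC.
Add 7 hours 15 minutes layover in Oakridge City → 9:46 AM UTC.
Add 6 hours 20 minutes leg 2 → 4:06 PM UTC.
Add 2 hours 20 minutes layover in Riyadh → 6:26 PM UTC.
Add 15 hours leg 3 → 9:26 AM UTC (Apr 19).
Hong Kong is UTC+8:00, so local arrival = 9:26 AM + 8:00 = 5:26 PM on Apr 19.

5:26 PM on Apr 19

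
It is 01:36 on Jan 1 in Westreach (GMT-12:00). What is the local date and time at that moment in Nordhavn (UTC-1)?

In UTC: 01:36 + 12:00 = 13:36 on Jan 1.
Nordhavn is UTC−1:00: 13:36 − 1:00 = 12:36 on Jan 1.

12:36 on Jan 1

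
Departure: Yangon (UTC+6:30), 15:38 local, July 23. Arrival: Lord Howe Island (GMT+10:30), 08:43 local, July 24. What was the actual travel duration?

13 hours 5 minutes

Departure in UTC: 15:38 − 6:30 = 09:08 on Jul 23.
Arrival in UTC: 08:43 − 10:30 = 22:13 on Jul 23.
Elapsed = 22:13 − 09:08 = 13 hours 5 minutes.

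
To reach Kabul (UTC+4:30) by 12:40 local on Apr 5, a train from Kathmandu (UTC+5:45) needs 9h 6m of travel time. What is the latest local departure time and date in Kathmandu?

04:49 on Apr 5

Target arrival in UTC: 12:40 − 4:30 = 08:10 on Apr 5.
Subtract 9 hours 6 minutes → departure 23:04 UTC on Apr 4.
Kathmandu is UTC+5:45: 23:04 + 5:45 = 04:49 on Apr 5.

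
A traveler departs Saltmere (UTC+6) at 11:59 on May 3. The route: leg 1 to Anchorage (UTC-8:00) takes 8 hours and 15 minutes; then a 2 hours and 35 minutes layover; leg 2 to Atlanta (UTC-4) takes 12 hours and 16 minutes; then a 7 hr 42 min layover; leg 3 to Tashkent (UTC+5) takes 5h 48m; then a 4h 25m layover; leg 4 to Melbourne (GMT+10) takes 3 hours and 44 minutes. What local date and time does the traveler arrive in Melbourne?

12:44 on May 5

Convert departure to UTC: 11:59 − 6:00 = 05:59 UTC on May 3.
Add 8 hours 15 minutes leg 1 → 14:14 UTC.
Add 2 hours 35 minutes layover in Anchorage → 16:49 UTC.
Add 12 hours 16 minutes leg 2 → 05:05 UTC (May 4).
Add 7 hours and 42 minutes layover in Atlanta → 12:47 UTC.
Add 5 hours and 48 minutes leg 3 → 18:35 UTC.
Add 4 hours and 25 minutes layover in Tashkent → 23:00 UTC.
Add 3 hours and 44 minutes leg 4 → 02:44 UTC (May 5).
Melbourne is UTC+10:00, so local arrival = 02:44 + 10:00 = 12:44 on May 5.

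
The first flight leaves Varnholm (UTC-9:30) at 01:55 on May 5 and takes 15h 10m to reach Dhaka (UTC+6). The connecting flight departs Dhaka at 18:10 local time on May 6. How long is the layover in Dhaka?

Convert departure to UTC: 01:55 + 9:30 = 11:25 UTC on May 5.
Add 15 hours 10 minutes flight time → 02:35 UTC (May 6).
Dhaka is UTC+6:00, so local arrival = 02:35 + 6:00 = 08:35 on May 6.
Layover = 18:10 − 08:35 = 9 hours 35 minutes.

9 hours 35 minutes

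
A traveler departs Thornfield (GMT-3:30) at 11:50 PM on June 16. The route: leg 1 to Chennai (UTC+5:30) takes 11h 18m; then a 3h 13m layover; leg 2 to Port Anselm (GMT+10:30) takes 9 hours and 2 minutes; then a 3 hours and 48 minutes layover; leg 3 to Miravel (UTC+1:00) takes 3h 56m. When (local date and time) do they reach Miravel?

11:37 AM on June 18

Convert departure to UTC: 11:50 PM + 3:30 = 3:20 AM UTC on Jun 17.
Add 11 hours and 18 minutes leg 1 → 2:38 PM UTC.
Add 3 hours 13 minutes layover in Chennai → 5:51 PM UTC.
Add 9 hours and 2 minutes leg 2 → 2:53 AM UTC (Jun 18).
Add 3 hours and 48 minutes layover in Port Anselm → 6:41 AM UTC.
Add 3 hours 56 minutes leg 3 → 10:37 AM UTC.
Miravel is UTC+1:00, so local arrival = 10:37 AM + 1:00 = 11:37 AM on Jun 18.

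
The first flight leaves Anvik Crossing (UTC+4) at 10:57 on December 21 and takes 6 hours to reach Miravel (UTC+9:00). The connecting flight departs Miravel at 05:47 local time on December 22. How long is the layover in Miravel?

7 hours 50 minutes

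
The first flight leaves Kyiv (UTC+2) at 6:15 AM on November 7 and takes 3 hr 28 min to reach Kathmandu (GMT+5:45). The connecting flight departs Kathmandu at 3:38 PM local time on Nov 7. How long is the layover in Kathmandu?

Convert departure to UTC: 6:15 AM − 2:00 = 4:15 AM UTC on Nov 7.
Add 3 hours and 28 minutes flight time → 7:43 AM UTC.
Kathmandu is UTC+5:45, so local arrival = 7:43 AM + 5:45 = 1:28 PM on Nov 7.
Layover = 3:38 PM − 1:28 PM = 2 hours 10 minutes.

2 hours 10 minutes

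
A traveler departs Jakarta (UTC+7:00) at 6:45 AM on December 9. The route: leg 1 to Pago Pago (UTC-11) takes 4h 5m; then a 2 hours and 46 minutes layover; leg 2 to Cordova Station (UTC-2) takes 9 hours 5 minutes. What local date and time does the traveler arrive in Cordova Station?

1:41 PM on Dec 9

Convert departure to UTC: 6:45 AM − 7:00 = 11:45 PM UTC on Dec 8.
Add 4 hours and 5 minutes leg 1 → 3:50 AM UTC (Dec 9).
Add 2 hours and 46 minutes layover in Pago Pago → 6:36 AM UTC.
Add 9 hours 5 minutes leg 2 → 3:41 PM UTC.
Cordova Station is UTC−2:00, so local arrival = 3:41 PM − 2:00 = 1:41 PM on Dec 9.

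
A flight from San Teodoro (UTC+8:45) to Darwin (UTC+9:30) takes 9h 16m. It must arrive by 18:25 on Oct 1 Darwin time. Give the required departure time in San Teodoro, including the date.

08:24 on Oct 1

Target arrival in UTC: 18:25 − 9:30 = 08:55 on Oct 1.
Subtract 9 hours and 16 minutes → departure 23:39 UTC on Sep 30.
San Teodoro is UTC+8:45: 23:39 + 8:45 = 08:24 on Oct 1.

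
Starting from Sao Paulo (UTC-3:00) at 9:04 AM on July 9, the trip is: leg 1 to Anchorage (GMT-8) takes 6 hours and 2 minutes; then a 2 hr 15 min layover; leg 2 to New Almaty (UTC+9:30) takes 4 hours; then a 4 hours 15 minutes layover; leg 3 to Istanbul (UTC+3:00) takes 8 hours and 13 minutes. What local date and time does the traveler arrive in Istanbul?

Convert departure to UTC: 9:04 AM + 3:00 = 12:04 PM UTC on Jul 9.
Add 6 hours and 2 minutes leg 1 → 6:06 PM UTC.
Add 2 hours 15 minutes layover in Anchorage → 8:21 PM UTC.
Add 4 hours leg 2 → 12:21 AM UTC (Jul 10).
Add 4 hours and 15 minutes layover in New Almaty → 4:36 AM UTC.
Add 8 hours and 13 minutes leg 3 → 12:49 PM UTC.
Istanbul is UTC+3:00, so local arrival = 12:49 PM + 3:00 = 3:49 PM on Jul 10.

3:49 PM on July 10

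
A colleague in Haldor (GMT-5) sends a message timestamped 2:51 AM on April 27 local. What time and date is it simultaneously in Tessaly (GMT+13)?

In UTC: 2:51 AM + 5:00 = 7:51 AM on Apr 27.
Tessaly is UTC+13:00: 7:51 AM + 13:00 = 8:51 PM on Apr 27.

8:51 PM on Apr 27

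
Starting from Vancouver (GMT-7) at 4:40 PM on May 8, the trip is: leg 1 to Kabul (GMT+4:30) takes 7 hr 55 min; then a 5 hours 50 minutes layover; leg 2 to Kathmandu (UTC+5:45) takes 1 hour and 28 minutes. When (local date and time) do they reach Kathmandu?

8:38 PM on May 9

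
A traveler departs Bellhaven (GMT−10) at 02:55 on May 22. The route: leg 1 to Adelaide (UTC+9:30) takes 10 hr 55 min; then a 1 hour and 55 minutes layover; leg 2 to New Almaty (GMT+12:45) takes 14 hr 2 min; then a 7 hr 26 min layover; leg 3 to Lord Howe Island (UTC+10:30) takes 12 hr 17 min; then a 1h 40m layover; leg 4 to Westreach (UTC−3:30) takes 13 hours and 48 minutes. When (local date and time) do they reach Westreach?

23:28 on May 24

Convert departure to UTC: 02:55 + 10:00 = 12:55 UTC on May 22.
Add 10 hours 55 minutes leg 1 → 23:50 UTC.
Add 1 hour 55 minutes layover in Adelaide → 01:45 UTC (May 23).
Add 14 hours and 2 minutes leg 2 → 15:47 UTC.
Add 7 hours 26 minutes layover in New Almaty → 23:13 UTC.
Add 12 hours and 17 minutes leg 3 → 11:30 UTC (May 24).
Add 1 hour and 40 minutes layover in Lord Howe Island → 13:10 UTC.
Add 13 hours 48 minutes leg 4 → 02:58 UTC (May 25).
Westreach is UTC−3:30, so local arrival = 02:58 − 3:30 = 23:28 on May 24.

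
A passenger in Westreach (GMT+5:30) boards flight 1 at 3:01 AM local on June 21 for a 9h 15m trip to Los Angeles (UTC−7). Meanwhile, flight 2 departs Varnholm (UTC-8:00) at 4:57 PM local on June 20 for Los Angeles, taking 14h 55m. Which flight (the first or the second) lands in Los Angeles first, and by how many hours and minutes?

the first, by 9 hours 6 minutes

Flight 1 in UTC: 3:01 AM − 5:30 = 9:31 PM on Jun 20.
+9 hours and 15 minutes → arrive 6:46 AM UTC on Jun 21.
Flight 2 in UTC: 4:57 PM + 8:00 = 12:57 AM on Jun 21.
+14 hours and 55 minutes → arrive 3:52 PM UTC on Jun 21.
Flight 1 lands earlier by 9 hours 6 minutes.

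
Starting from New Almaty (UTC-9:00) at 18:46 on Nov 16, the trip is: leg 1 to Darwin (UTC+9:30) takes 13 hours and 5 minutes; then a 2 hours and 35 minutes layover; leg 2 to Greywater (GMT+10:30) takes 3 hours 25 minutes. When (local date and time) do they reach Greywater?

09:21 on November 18

Convert departure to UTC: 18:46 + 9:00 = 03:46 UTC on Nov 17.
Add 13 hours and 5 minutes leg 1 → 16:51 UTC.
Add 2 hours 35 minutes layover in Darwin → 19:26 UTC.
Add 3 hours 25 minutes leg 2 → 22:51 UTC.
Greywater is UTC+10:30, so local arrival = 22:51 + 10:30 = 09:21 on Nov 18.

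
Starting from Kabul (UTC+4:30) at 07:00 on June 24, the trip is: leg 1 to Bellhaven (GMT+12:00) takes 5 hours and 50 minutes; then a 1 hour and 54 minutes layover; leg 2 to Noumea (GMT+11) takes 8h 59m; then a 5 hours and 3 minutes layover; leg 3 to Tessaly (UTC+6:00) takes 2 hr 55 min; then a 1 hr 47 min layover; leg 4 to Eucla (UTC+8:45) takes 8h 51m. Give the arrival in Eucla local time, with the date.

Convert departure to UTC: 07:00 − 4:30 = 02:30 UTC on Jun 24.
Add 5 hours and 50 minutes leg 1 → 08:20 UTC.
Add 1 hour and 54 minutes layover in Bellhaven → 10:14 UTC.
Add 8 hours and 59 minutes leg 2 → 19:13 UTC.
Add 5 hours 3 minutes layover in Noumea → 00:16 UTC (Jun 25).
Add 2 hours 55 minutes leg 3 → 03:11 UTC.
Add 1 hour and 47 minutes layover in Tessaly → 04:58 UTC.
Add 8 hours and 51 minutes leg 4 → 13:49 UTC.
Eucla is UTC+8:45, so local arrival = 13:49 + 8:45 = 22:34 on Jun 25.

22:34 on June 25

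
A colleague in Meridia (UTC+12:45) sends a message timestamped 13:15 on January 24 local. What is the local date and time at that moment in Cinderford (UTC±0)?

00:30 on Jan 24

In UTC: 13:15 − 12:45 = 00:30 on Jan 24.
Cinderford is UTC+0, so it is 00:30 on Jan 24.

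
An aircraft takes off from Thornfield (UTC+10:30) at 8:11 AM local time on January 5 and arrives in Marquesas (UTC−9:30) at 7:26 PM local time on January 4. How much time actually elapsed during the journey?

Departure in UTC: 8:11 AM − 10:30 = 9:41 PM on Jan 4.
Arrival in UTC: 7:26 PM + 9:30 = 4:56 AM on Jan 5.
Elapsed = 4:56 AM − 9:41 PM (+1 day) = 7 hours 15 minutes.

7 hours 15 minutes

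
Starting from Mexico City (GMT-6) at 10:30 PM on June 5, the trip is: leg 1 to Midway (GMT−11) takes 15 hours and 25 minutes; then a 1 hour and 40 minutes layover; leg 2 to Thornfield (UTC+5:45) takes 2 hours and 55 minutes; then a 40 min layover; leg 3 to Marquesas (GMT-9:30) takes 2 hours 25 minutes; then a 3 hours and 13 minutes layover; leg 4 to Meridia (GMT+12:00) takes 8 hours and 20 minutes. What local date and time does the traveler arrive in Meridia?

3:08 AM on Jun 8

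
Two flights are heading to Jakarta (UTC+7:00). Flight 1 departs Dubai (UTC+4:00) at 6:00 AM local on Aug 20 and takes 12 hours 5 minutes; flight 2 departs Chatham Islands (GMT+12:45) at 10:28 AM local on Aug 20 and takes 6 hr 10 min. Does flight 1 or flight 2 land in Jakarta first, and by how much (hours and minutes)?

Flight 1 in UTC: 6:00 AM − 4:00 = 2:00 AM on Aug 20.
+12 hours 5 minutes → arrive 2:05 PM UTC on Aug 20.
Flight 2 in UTC: 10:28 AM − 12:45 = 9:43 PM on Aug 19.
+6 hours and 10 minutes → arrive 3:53 AM UTC on Aug 20.
Flight 2 lands earlier by 10 hours 12 minutes.

the second, by 10 hours 12 minutes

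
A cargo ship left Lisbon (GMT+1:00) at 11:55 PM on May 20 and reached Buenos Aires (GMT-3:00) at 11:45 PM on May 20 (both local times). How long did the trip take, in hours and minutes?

Departure in UTC: 11:55 PM − 1:00 = 10:55 PM on May 20.
Arrival in UTC: 11:45 PM + 3:00 = 2:45 AM on May 21.
Elapsed = 2:45 AM − 10:55 PM (+1 day) = 3 hours 50 minutes.

3 hours 50 minutes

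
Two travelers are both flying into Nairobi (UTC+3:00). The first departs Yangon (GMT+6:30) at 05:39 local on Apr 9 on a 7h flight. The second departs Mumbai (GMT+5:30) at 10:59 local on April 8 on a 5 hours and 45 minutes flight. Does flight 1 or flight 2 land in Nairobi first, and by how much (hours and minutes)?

the second, by 18 hours 55 minutes

Flight 1 in UTC: 05:39 − 6:30 = 23:09 on Apr 8.
+7 hours → arrive 06:09 UTC on Apr 9.
Flight 2 in UTC: 10:59 − 5:30 = 05:29 on Apr 8.
+5 hours and 45 minutes → arrive 11:14 UTC on Apr 8.
Flight 2 lands earlier by 18 hours 55 minutes.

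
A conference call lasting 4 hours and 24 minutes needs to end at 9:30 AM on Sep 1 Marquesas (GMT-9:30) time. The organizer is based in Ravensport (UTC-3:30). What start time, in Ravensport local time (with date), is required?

Target end time in UTC: 9:30 AM + 9:30 = 7:00 PM on Sep 1.
Subtract 4 hours and 24 minutes → start 2:36 PM UTC on Sep 1.
Ravensport is UTC−3:30: 2:36 PM − 3:30 = 11:06 AM on Sep 1.

11:06 AM on September 1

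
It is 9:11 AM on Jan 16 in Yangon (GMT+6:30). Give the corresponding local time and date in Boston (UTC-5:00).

9:41 PM on January 15

Boston is 11:30 behind Yangon.
Shift by the zone difference: 9:11 AM − 11:30 = 9:41 PM on Jan 15 in Boston.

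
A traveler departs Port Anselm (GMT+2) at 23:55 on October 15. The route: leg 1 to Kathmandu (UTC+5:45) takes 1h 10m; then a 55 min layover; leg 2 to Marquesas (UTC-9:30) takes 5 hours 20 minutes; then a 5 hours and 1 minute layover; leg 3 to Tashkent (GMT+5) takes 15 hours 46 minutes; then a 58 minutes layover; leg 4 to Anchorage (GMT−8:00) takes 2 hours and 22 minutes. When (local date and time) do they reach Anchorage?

21:27 on Oct 16

Convert departure to UTC: 23:55 − 2:00 = 21:55 UTC on Oct 15.
Add 1 hour and 10 minutes leg 1 → 23:05 UTC.
Add 55 minutes layover in Kathmandu → 00:00 UTC (Oct 16).
Add 5 hours and 20 minutes leg 2 → 05:20 UTC.
Add 5 hours and 1 minute layover in Marquesas → 10:21 UTC.
Add 15 hours 46 minutes leg 3 → 02:07 UTC (Oct 17).
Add 58 minutes layover in Tashkent → 03:05 UTC.
Add 2 hours 22 minutes leg 4 → 05:27 UTC.
Anchorage is UTC−8:00, so local arrival = 05:27 − 8:00 = 21:27 on Oct 16.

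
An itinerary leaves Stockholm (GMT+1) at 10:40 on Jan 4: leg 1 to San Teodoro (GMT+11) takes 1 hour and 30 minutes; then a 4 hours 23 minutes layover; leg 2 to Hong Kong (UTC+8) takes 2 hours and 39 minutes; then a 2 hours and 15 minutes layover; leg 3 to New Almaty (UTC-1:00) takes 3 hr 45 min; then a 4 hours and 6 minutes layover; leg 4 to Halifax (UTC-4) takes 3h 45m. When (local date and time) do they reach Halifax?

04:03 on Jan 5

Convert departure to UTC: 10:40 − 1:00 = 09:40 UTC on Jan 4.
Add 1 hour 30 minutes leg 1 → 11:10 UTC.
Add 4 hours 23 minutes layover in San Teodoro → 15:33 UTC.
Add 2 hours 39 minutes leg 2 → 18:12 UTC.
Add 2 hours 15 minutes layover in Hong Kong → 20:27 UTC.
Add 3 hours 45 minutes leg 3 → 00:12 UTC (Jan 5).
Add 4 hours 6 minutes layover in New Almaty → 04:18 UTC.
Add 3 hours 45 minutes leg 4 → 08:03 UTC.
Halifax is UTC−4:00, so local arrival = 08:03 − 4:00 = 04:03 on Jan 5.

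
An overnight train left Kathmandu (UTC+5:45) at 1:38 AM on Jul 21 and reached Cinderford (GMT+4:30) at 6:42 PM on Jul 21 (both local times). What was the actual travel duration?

18 hours 19 minutes

Cinderford is 1:15 behind Kathmandu.
Clock-face elapsed time (ignoring zones) is 17 hours 4 minutes.
Actual elapsed = 17 hours 4 minutes + 1:15 = 18 hours 19 minutes.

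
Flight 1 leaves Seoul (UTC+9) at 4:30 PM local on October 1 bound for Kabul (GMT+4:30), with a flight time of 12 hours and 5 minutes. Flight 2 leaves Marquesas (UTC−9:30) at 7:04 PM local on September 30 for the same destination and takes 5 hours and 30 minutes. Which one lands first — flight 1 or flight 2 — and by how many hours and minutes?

Flight 1 in UTC: 4:30 PM − 9:00 = 7:30 AM on Oct 1.
+12 hours 5 minutes → arrive 7:35 PM UTC on Oct 1.
Flight 2 in UTC: 7:04 PM + 9:30 = 4:34 AM on Oct 1.
+5 hours and 30 minutes → arrive 10:04 AM UTC on Oct 1.
Flight 2 lands earlier by 9 hours 31 minutes.

the second, by 9 hours 31 minutes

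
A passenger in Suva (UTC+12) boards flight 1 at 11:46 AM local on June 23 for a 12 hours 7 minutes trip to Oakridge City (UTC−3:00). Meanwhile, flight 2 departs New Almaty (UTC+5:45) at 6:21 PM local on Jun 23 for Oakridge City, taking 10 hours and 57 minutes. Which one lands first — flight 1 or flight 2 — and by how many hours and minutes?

the first, by 11 hours 40 minutes

Flight 1 in UTC: 11:46 AM − 12:00 = 11:46 PM on Jun 22.
+12 hours 7 minutes → arrive 11:53 AM UTC on Jun 23.
Flight 2 in UTC: 6:21 PM − 5:45 = 12:36 PM on Jun 23.
+10 hours and 57 minutes → arrive 11:33 PM UTC on Jun 23.
Flight 1 lands earlier by 11 hours 40 minutes.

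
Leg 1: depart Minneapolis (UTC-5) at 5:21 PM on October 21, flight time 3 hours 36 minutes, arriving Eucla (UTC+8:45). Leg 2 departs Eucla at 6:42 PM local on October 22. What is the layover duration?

Convert departure to UTC: 5:21 PM + 5:00 = 10:21 PM UTC on Oct 21.
Add 3 hours 36 minutes flight time → 1:57 AM UTC (Oct 22).
Eucla is UTC+8:45, so local arrival = 1:57 AM + 8:45 = 10:42 AM on Oct 22.
Layover = 6:42 PM − 10:42 AM = 8 hours.

8 hours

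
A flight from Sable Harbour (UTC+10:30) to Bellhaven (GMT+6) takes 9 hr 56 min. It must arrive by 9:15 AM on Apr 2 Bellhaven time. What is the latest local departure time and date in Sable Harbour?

Target arrival in UTC: 9:15 AM − 6:00 = 3:15 AM on Apr 2.
Subtract 9 hours 56 minutes → departure 5:19 PM UTC on Apr 1.
Sable Harbour is UTC+10:30: 5:19 PM + 10:30 = 3:49 AM on Apr 2.

3:49 AM on April 2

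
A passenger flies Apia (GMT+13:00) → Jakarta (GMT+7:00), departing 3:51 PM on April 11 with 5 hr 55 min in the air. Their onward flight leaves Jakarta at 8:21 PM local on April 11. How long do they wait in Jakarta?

4 hours 35 minutes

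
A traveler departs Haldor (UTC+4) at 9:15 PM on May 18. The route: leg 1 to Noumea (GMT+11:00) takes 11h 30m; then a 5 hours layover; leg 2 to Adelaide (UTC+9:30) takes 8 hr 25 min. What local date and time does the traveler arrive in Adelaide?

3:40 AM on May 20

Convert departure to UTC: 9:15 PM − 4:00 = 5:15 PM UTC on May 18.
Add 11 hours and 30 minutes leg 1 → 4:45 AM UTC (May 19).
Add 5 hours layover in Noumea → 9:45 AM UTC.
Add 8 hours 25 minutes leg 2 → 6:10 PM UTC.
Adelaide is UTC+9:30, so local arrival = 6:10 PM + 9:30 = 3:40 AM on May 20.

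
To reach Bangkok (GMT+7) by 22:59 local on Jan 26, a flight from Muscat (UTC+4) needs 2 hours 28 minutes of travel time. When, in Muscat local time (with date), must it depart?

17:31 on Jan 26

Target arrival in UTC: 22:59 − 7:00 = 15:59 on Jan 26.
Subtract 2 hours and 28 minutes → departure 13:31 UTC on Jan 26.
Muscat is UTC+4:00: 13:31 + 4:00 = 17:31 on Jan 26.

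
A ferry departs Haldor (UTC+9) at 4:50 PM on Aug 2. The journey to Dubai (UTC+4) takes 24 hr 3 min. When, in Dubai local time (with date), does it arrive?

11:53 AM on August 3

Convert departure to UTC: 4:50 PM − 9:00 = 7:50 AM UTC on Aug 2.
Add 24 hours and 3 minutes travel time → 7:53 AM UTC (Aug 3).
Dubai is UTC+4:00, so local arrival = 7:53 AM + 4:00 = 11:53 AM on Aug 3.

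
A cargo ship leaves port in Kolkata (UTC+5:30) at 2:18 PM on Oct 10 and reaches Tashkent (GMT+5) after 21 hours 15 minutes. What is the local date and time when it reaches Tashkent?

11:03 AM on Oct 11

Convert departure to UTC: 2:18 PM − 5:30 = 8:48 AM UTC on Oct 10.
Add 21 hours and 15 minutes travel time → 6:03 AM UTC (Oct 11).
Tashkent is UTC+5:00, so local arrival = 6:03 AM + 5:00 = 11:03 AM on Oct 11.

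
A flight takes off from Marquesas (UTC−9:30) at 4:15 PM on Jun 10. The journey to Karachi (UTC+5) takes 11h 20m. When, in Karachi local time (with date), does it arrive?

6:05 PM on June 11

Convert departure to UTC: 4:15 PM + 9:30 = 1:45 AM UTC on Jun 11.
Add 11 hours and 20 minutes travel time → 1:05 PM UTC.
Karachi is UTC+5:00, so local arrival = 1:05 PM + 5:00 = 6:05 PM on Jun 11.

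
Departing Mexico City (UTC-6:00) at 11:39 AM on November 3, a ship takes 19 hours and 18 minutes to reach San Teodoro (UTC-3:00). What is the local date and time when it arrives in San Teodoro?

9:57 AM on November 4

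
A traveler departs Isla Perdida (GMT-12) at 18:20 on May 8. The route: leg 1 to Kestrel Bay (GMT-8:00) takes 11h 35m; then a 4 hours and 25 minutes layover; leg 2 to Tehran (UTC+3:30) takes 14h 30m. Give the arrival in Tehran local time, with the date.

16:20 on May 10

Convert departure to UTC: 18:20 + 12:00 = 06:20 UTC on May 9.
Add 11 hours 35 minutes leg 1 → 17:55 UTC.
Add 4 hours and 25 minutes layover in Kestrel Bay → 22:20 UTC.
Add 14 hours 30 minutes leg 2 → 12:50 UTC (May 10).
Tehran is UTC+3:30, so local arrival = 12:50 + 3:30 = 16:20 on May 10.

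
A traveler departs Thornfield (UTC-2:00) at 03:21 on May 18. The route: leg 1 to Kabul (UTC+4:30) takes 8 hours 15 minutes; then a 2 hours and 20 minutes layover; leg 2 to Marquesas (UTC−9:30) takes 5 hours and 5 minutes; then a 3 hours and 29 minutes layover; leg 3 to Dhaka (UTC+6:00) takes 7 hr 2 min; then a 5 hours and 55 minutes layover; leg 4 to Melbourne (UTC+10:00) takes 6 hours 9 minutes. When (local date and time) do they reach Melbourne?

Convert departure to UTC: 03:21 + 2:00 = 05:21 UTC on May 18.
Add 8 hours and 15 minutes leg 1 → 13:36 UTC.
Add 2 hours and 20 minutes layover in Kabul → 15:56 UTC.
Add 5 hours and 5 minutes leg 2 → 21:01 UTC.
Add 3 hours and 29 minutes layover in Marquesas → 00:30 UTC (May 19).
Add 7 hours and 2 minutes leg 3 → 07:32 UTC.
Add 5 hours and 55 minutes layover in Dhaka → 13:27 UTC.
Add 6 hours 9 minutes leg 4 → 19:36 UTC.
Melbourne is UTC+10:00, so local arrival = 19:36 + 10:00 = 05:36 on May 20.

05:36 on May 20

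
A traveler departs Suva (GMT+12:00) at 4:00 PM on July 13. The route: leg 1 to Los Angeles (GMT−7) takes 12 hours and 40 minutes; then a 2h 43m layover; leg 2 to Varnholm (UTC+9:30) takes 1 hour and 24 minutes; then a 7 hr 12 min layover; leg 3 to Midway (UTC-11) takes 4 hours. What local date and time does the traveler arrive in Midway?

Convert departure to UTC: 4:00 PM − 12:00 = 4:00 AM UTC on Jul 13.
Add 12 hours and 40 minutes leg 1 → 4:40 PM UTC.
Add 2 hours 43 minutes layover in Los Angeles → 7:23 PM UTC.
Add 1 hour and 24 minutes leg 2 → 8:47 PM UTC.
Add 7 hours and 12 minutes layover in Varnholm → 3:59 AM UTC (Jul 14).
Add 4 hours leg 3 → 7:59 AM UTC.
Midway is UTC−11:00, so local arrival = 7:59 AM − 11:00 = 8:59 PM on Jul 13.

8:59 PM on July 13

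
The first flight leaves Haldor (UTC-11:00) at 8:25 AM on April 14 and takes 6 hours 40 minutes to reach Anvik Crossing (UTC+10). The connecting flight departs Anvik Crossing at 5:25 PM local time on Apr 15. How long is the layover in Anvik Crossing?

Convert departure to UTC: 8:25 AM + 11:00 = 7:25 PM UTC on Apr 14.
Add 6 hours and 40 minutes flight time → 2:05 AM UTC (Apr 15).
Anvik Crossing is UTC+10:00, so local arrival = 2:05 AM + 10:00 = 12:05 PM on Apr 15.
Layover = 5:25 PM − 12:05 PM = 5 hours 20 minutes.

5 hours 20 minutes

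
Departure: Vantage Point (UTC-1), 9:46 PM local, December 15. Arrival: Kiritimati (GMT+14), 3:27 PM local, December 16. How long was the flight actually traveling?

2 hours 41 minutes

Departure in UTC: 9:46 PM + 1:00 = 10:46 PM on Dec 15.
Arrival in UTC: 3:27 PM − 14:00 = 1:27 AM on Dec 16.
Elapsed = 1:27 AM − 10:46 PM (+1 day) = 2 hours 41 minutes.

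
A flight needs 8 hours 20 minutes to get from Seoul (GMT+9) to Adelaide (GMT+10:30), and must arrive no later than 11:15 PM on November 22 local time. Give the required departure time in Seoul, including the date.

1:25 PM on November 22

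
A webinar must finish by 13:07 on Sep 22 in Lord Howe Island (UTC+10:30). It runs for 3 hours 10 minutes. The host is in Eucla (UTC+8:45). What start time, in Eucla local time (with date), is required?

Target end time in UTC: 13:07 − 10:30 = 02:37 on Sep 22.
Subtract 3 hours 10 minutes → start 23:27 UTC on Sep 21.
Eucla is UTC+8:45: 23:27 + 8:45 = 08:12 on Sep 22.

08:12 on September 22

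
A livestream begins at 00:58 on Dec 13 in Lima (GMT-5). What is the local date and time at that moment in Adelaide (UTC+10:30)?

In UTC: 00:58 + 5:00 = 05:58 on Dec 13.
Adelaide is UTC+10:30: 05:58 + 10:30 = 16:28 on Dec 13.

16:28 on December 13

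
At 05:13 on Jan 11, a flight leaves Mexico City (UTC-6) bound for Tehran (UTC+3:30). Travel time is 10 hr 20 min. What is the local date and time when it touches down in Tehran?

01:03 on January 12

Convert departure to UTC: 05:13 + 6:00 = 11:13 UTC on Jan 11.
Add 10 hours 20 minutes travel time → 21:33 UTC.
Tehran is UTC+3:30, so local arrival = 21:33 + 3:30 = 01:03 on Jan 12.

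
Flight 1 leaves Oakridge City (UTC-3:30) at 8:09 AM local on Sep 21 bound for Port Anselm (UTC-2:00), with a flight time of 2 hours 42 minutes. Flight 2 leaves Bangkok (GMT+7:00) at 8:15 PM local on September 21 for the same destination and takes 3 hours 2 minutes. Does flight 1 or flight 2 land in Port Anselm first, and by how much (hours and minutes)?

Flight 1 in UTC: 8:09 AM + 3:30 = 11:39 AM on Sep 21.
+2 hours 42 minutes → arrive 2:21 PM UTC on Sep 21.
Flight 2 in UTC: 8:15 PM − 7:00 = 1:15 PM on Sep 21.
+3 hours and 2 minutes → arrive 4:17 PM UTC on Sep 21.
Flight 1 lands earlier by 1 hour 56 minutes.

the first, by 1 hour 56 minutes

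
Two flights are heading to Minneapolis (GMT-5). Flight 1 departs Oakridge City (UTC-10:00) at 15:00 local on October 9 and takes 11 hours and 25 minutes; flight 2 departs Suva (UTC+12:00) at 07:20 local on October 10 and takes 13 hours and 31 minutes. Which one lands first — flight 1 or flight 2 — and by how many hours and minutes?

the second, by 3 hours 34 minutes

Flight 1 in UTC: 15:00 + 10:00 = 01:00 on Oct 10.
+11 hours 25 minutes → arrive 12:25 UTC on Oct 10.
Flight 2 in UTC: 07:20 − 12:00 = 19:20 on Oct 9.
+13 hours 31 minutes → arrive 08:51 UTC on Oct 10.
Flight 2 lands earlier by 3 hours 34 minutes.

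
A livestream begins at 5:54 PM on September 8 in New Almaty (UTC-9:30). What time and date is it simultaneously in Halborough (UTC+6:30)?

In UTC: 5:54 PM + 9:30 = 3:24 AM on Sep 9.
Halborough is UTC+6:30: 3:24 AM + 6:30 = 9:54 AM on Sep 9.

9:54 AM on September 9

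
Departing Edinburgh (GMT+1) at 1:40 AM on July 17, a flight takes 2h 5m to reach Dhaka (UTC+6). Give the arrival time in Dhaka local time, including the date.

8:45 AM on Jul 17

Convert departure to UTC: 1:40 AM − 1:00 = 12:40 AM UTC on Jul 17.
Add 2 hours 5 minutes travel time → 2:45 AM UTC.
Dhaka is UTC+6:00, so local arrival = 2:45 AM + 6:00 = 8:45 AM on Jul 17.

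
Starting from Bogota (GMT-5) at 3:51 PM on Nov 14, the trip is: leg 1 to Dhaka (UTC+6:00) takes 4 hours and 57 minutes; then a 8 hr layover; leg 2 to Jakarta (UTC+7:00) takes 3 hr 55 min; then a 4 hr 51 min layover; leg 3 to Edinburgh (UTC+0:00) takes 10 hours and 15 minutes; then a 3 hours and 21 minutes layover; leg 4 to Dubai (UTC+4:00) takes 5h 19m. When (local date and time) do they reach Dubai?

Convert departure to UTC: 3:51 PM + 5:00 = 8:51 PM UTC on Nov 14.
Add 4 hours 57 minutes leg 1 → 1:48 AM UTC (Nov 15).
Add 8 hours layover in Dhaka → 9:48 AM UTC.
Add 3 hours and 55 minutes leg 2 → 1:43 PM UTC.
Add 4 hours 51 minutes layover in Jakarta → 6:34 PM UTC.
Add 10 hours 15 minutes leg 3 → 4:49 AM UTC (Nov 16).
Add 3 hours 21 minutes layover in Edinburgh → 8:10 AM UTC.
Add 5 hours 19 minutes leg 4 → 1:29 PM UTC.
Dubai is UTC+4:00, so local arrival = 1:29 PM + 4:00 = 5:29 PM on Nov 16.

5:29 PM on November 16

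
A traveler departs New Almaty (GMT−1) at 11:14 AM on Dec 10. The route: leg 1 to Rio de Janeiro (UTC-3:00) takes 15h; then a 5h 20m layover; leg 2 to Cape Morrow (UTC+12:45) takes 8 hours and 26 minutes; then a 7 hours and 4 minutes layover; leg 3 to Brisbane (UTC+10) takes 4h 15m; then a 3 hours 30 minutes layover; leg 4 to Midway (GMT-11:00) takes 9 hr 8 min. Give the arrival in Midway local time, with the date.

Convert departure to UTC: 11:14 AM + 1:00 = 12:14 PM UTC on Dec 10.
Add 15 hours leg 1 → 3:14 AM UTC (Dec 11).
Add 5 hours 20 minutes layover in Rio de Janeiro → 8:34 AM UTC.
Add 8 hours and 26 minutes leg 2 → 5:00 PM UTC.
Add 7 hours and 4 minutes layover in Cape Morrow → 12:04 AM UTC (Dec 12).
Add 4 hours and 15 minutes leg 3 → 4:19 AM UTC.
Add 3 hours 30 minutes layover in Brisbane → 7:49 AM UTC.
Add 9 hours 8 minutes leg 4 → 4:57 PM UTC.
Midway is UTC−11:00, so local arrival = 4:57 PM − 11:00 = 5:57 AM on Dec 12.

5:57 AM on December 12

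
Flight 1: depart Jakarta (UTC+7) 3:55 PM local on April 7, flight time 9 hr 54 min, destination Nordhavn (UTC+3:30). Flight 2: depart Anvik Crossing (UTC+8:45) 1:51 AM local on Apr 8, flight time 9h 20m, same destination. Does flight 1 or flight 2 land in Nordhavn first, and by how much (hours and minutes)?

the first, by 7 hours 37 minutes

Flight 1 in UTC: 3:55 PM − 7:00 = 8:55 AM on Apr 7.
+9 hours and 54 minutes → arrive 6:49 PM UTC on Apr 7.
Flight 2 in UTC: 1:51 AM − 8:45 = 5:06 PM on Apr 7.
+9 hours and 20 minutes → arrive 2:26 AM UTC on Apr 8.
Flight 1 lands earlier by 7 hours 37 minutes.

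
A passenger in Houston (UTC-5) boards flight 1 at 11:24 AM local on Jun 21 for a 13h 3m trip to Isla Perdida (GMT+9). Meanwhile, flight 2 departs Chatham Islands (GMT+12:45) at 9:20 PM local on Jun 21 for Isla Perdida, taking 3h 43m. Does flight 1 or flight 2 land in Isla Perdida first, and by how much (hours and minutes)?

the second, by 17 hours 9 minutes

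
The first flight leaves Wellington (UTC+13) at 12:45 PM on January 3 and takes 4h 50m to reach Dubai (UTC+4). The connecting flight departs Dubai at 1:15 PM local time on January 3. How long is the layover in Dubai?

4 hours 40 minutes

Convert departure to UTC: 12:45 PM − 13:00 = 11:45 PM UTC on Jan 2.
Add 4 hours and 50 minutes flight time → 4:35 AM UTC (Jan 3).
Dubai is UTC+4:00, so local arrival = 4:35 AM + 4:00 = 8:35 AM on Jan 3.
Layover = 1:15 PM − 8:35 AM = 4 hours 40 minutes.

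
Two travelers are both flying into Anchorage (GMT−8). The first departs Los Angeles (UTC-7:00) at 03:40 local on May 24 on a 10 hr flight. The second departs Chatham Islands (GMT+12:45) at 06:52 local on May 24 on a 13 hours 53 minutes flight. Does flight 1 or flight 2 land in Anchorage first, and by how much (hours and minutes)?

the second, by 12 hours 40 minutes

Flight 1 in UTC: 03:40 + 7:00 = 10:40 on May 24.
+10 hours → arrive 20:40 UTC on May 24.
Flight 2 in UTC: 06:52 − 12:45 = 18:07 on May 23.
+13 hours 53 minutes → arrive 08:00 UTC on May 24.
Flight 2 lands earlier by 12 hours 40 minutes.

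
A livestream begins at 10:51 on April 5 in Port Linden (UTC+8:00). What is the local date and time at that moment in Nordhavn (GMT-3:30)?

23:21 on April 4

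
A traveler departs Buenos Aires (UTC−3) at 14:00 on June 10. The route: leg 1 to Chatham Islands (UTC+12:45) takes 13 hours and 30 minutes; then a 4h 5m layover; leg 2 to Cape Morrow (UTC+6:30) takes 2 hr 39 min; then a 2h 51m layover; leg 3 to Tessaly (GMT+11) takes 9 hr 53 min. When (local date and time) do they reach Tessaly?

Convert departure to UTC: 14:00 + 3:00 = 17:00 UTC on Jun 10.
Add 13 hours and 30 minutes leg 1 → 06:30 UTC (Jun 11).
Add 4 hours and 5 minutes layover in Chatham Islands → 10:35 UTC.
Add 2 hours and 39 minutes leg 2 → 13:14 UTC.
Add 2 hours 51 minutes layover in Cape Morrow → 16:05 UTC.
Add 9 hours 53 minutes leg 3 → 01:58 UTC (Jun 12).
Tessaly is UTC+11:00, so local arrival = 01:58 + 11:00 = 12:58 on Jun 12.

12:58 on June 12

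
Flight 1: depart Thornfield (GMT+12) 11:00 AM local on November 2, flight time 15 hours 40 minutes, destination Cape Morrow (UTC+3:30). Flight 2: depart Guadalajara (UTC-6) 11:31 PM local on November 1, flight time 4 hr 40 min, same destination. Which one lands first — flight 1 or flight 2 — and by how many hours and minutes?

Flight 1 in UTC: 11:00 AM − 12:00 = 11:00 PM on Nov 1.
+15 hours 40 minutes → arrive 2:40 PM UTC on Nov 2.
Flight 2 in UTC: 11:31 PM + 6:00 = 5:31 AM on Nov 2.
+4 hours 40 minutes → arrive 10:11 AM UTC on Nov 2.
Flight 2 lands earlier by 4 hours 29 minutes.

the second, by 4 hours 29 minutes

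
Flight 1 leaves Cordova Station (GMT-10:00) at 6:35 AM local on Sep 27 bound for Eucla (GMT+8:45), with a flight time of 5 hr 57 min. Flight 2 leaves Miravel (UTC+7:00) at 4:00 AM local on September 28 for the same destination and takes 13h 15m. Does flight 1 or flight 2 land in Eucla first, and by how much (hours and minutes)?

the first, by 11 hours 43 minutes

Flight 1 in UTC: 6:35 AM + 10:00 = 4:35 PM on Sep 27.
+5 hours 57 minutes → arrive 10:32 PM UTC on Sep 27.
Flight 2 in UTC: 4:00 AM − 7:00 = 9:00 PM on Sep 27.
+13 hours and 15 minutes → arrive 10:15 AM UTC on Sep 28.
Flight 1 lands earlier by 11 hours 43 minutes.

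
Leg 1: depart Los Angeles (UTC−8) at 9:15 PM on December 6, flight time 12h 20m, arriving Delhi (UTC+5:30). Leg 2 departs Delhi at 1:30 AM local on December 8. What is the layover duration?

2 hours 25 minutes

Convert departure to UTC: 9:15 PM + 8:00 = 5:15 AM UTC on Dec 7.
Add 12 hours 20 minutes flight time → 5:35 PM UTC.
Delhi is UTC+5:30, so local arrival = 5:35 PM + 5:30 = 11:05 PM on Dec 7.
Layover = 1:30 AM − 11:05 PM (+1 day) = 2 hours 25 minutes.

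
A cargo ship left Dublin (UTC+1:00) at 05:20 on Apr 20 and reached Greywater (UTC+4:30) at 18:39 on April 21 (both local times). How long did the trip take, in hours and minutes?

Departure in UTC: 05:20 − 1:00 = 04:20 on Apr 20.
Arrival in UTC: 18:39 − 4:30 = 14:09 on Apr 21.
Elapsed = 14:09 − 04:20 (+1 day) = 33 hours 49 minutes.

33 hours 49 minutes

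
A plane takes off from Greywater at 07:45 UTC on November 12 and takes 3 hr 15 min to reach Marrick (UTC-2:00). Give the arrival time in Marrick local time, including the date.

Departure is given in UTC: 07:45 on Nov 12.
Add 3 hours and 15 minutes → 11:00 UTC.
Marrick is UTC−2:00: 11:00 − 2:00 = 09:00 on Nov 12.

09:00 on Nov 12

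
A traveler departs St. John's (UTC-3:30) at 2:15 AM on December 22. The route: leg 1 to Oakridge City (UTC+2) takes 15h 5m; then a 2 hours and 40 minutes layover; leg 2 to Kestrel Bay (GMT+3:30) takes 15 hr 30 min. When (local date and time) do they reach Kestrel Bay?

6:30 PM on Dec 23

Convert departure to UTC: 2:15 AM + 3:30 = 5:45 AM UTC on Dec 22.
Add 15 hours 5 minutes leg 1 → 8:50 PM UTC.
Add 2 hours 40 minutes layover in Oakridge City → 11:30 PM UTC.
Add 15 hours and 30 minutes leg 2 → 3:00 PM UTC (Dec 23).
Kestrel Bay is UTC+3:30, so local arrival = 3:00 PM + 3:30 = 6:30 PM on Dec 23.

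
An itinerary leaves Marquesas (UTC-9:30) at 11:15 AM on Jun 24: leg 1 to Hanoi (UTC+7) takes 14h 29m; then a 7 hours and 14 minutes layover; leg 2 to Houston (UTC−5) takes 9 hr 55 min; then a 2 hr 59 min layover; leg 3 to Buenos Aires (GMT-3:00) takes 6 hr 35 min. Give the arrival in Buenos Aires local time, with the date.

Convert departure to UTC: 11:15 AM + 9:30 = 8:45 PM UTC on Jun 24.
Add 14 hours 29 minutes leg 1 → 11:14 AM UTC (Jun 25).
Add 7 hours 14 minutes layover in Hanoi → 6:28 PM UTC.
Add 9 hours 55 minutes leg 2 → 4:23 AM UTC (Jun 26).
Add 2 hours and 59 minutes layover in Houston → 7:22 AM UTC.
Add 6 hours 35 minutes leg 3 → 1:57 PM UTC.
Buenos Aires is UTC−3:00, so local arrival = 1:57 PM − 3:00 = 10:57 AM on Jun 26.

10:57 AM on Jun 26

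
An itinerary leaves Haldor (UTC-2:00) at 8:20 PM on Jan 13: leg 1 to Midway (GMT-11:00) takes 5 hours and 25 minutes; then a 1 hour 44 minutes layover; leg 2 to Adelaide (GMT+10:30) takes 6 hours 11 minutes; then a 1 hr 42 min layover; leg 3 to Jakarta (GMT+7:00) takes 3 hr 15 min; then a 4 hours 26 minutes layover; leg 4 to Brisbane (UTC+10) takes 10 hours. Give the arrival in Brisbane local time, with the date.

5:03 PM on Jan 15

Convert departure to UTC: 8:20 PM + 2:00 = 10:20 PM UTC on Jan 13.
Add 5 hours and 25 minutes leg 1 → 3:45 AM UTC (Jan 14).
Add 1 hour 44 minutes layover in Midway → 5:29 AM UTC.
Add 6 hours and 11 minutes leg 2 → 11:40 AM UTC.
Add 1 hour 42 minutes layover in Adelaide → 1:22 PM UTC.
Add 3 hours 15 minutes leg 3 → 4:37 PM UTC.
Add 4 hours and 26 minutes layover in Jakarta → 9:03 PM UTC.
Add 10 hours leg 4 → 7:03 AM UTC (Jan 15).
Brisbane is UTC+10:00, so local arrival = 7:03 AM + 10:00 = 5:03 PM on Jan 15.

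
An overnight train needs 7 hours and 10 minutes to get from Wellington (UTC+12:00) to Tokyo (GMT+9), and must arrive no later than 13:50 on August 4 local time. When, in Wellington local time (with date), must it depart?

09:40 on August 4

Target arrival in UTC: 13:50 − 9:00 = 04:50 on Aug 4.
Subtract 7 hours 10 minutes → departure 21:40 UTC on Aug 3.
Wellington is UTC+12:00: 21:40 + 12:00 = 09:40 on Aug 4.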